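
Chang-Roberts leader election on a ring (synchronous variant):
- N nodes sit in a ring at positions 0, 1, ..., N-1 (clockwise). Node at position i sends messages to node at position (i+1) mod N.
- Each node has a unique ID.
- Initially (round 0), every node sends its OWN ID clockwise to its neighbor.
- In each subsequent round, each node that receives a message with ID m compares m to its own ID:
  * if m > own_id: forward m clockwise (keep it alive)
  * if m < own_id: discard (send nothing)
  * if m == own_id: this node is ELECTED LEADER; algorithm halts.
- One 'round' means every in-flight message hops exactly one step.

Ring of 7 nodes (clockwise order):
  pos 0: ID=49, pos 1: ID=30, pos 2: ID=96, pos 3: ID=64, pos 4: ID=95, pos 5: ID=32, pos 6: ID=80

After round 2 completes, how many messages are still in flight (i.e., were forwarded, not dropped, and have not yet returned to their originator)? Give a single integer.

Answer: 3

Derivation:
Round 1: pos1(id30) recv 49: fwd; pos2(id96) recv 30: drop; pos3(id64) recv 96: fwd; pos4(id95) recv 64: drop; pos5(id32) recv 95: fwd; pos6(id80) recv 32: drop; pos0(id49) recv 80: fwd
Round 2: pos2(id96) recv 49: drop; pos4(id95) recv 96: fwd; pos6(id80) recv 95: fwd; pos1(id30) recv 80: fwd
After round 2: 3 messages still in flight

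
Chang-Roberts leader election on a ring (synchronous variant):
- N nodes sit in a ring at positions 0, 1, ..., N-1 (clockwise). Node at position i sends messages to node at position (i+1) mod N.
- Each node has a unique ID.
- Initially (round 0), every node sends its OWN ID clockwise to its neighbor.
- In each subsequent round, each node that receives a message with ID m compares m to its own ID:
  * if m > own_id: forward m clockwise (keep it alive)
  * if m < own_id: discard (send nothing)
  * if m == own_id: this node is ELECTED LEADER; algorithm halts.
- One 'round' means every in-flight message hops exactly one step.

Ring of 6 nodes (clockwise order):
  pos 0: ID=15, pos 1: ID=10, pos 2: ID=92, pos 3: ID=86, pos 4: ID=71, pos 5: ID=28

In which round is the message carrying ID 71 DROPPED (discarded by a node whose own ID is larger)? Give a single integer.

Round 1: pos1(id10) recv 15: fwd; pos2(id92) recv 10: drop; pos3(id86) recv 92: fwd; pos4(id71) recv 86: fwd; pos5(id28) recv 71: fwd; pos0(id15) recv 28: fwd
Round 2: pos2(id92) recv 15: drop; pos4(id71) recv 92: fwd; pos5(id28) recv 86: fwd; pos0(id15) recv 71: fwd; pos1(id10) recv 28: fwd
Round 3: pos5(id28) recv 92: fwd; pos0(id15) recv 86: fwd; pos1(id10) recv 71: fwd; pos2(id92) recv 28: drop
Round 4: pos0(id15) recv 92: fwd; pos1(id10) recv 86: fwd; pos2(id92) recv 71: drop
Round 5: pos1(id10) recv 92: fwd; pos2(id92) recv 86: drop
Round 6: pos2(id92) recv 92: ELECTED
Message ID 71 originates at pos 4; dropped at pos 2 in round 4

Answer: 4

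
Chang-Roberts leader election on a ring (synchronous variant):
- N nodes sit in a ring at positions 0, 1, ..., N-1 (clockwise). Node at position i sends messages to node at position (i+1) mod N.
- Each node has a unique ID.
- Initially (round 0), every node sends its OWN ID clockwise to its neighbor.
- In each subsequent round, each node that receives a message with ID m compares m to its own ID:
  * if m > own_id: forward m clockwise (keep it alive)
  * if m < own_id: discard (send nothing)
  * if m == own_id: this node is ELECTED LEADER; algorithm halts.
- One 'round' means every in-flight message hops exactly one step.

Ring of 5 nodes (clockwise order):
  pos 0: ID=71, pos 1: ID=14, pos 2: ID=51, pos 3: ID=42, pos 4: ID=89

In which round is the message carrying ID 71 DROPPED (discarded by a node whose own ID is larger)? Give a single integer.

Answer: 4

Derivation:
Round 1: pos1(id14) recv 71: fwd; pos2(id51) recv 14: drop; pos3(id42) recv 51: fwd; pos4(id89) recv 42: drop; pos0(id71) recv 89: fwd
Round 2: pos2(id51) recv 71: fwd; pos4(id89) recv 51: drop; pos1(id14) recv 89: fwd
Round 3: pos3(id42) recv 71: fwd; pos2(id51) recv 89: fwd
Round 4: pos4(id89) recv 71: drop; pos3(id42) recv 89: fwd
Round 5: pos4(id89) recv 89: ELECTED
Message ID 71 originates at pos 0; dropped at pos 4 in round 4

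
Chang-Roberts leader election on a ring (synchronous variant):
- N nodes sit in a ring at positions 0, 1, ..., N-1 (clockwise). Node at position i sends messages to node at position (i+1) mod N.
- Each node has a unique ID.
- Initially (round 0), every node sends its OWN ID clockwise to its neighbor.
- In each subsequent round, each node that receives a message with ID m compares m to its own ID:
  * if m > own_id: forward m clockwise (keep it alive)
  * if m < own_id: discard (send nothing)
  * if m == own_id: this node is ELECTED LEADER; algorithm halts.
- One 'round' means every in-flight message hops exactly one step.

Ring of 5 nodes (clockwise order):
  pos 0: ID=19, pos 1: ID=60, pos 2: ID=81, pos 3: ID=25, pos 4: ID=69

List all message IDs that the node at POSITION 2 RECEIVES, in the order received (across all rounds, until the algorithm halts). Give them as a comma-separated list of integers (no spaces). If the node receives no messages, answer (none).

Round 1: pos1(id60) recv 19: drop; pos2(id81) recv 60: drop; pos3(id25) recv 81: fwd; pos4(id69) recv 25: drop; pos0(id19) recv 69: fwd
Round 2: pos4(id69) recv 81: fwd; pos1(id60) recv 69: fwd
Round 3: pos0(id19) recv 81: fwd; pos2(id81) recv 69: drop
Round 4: pos1(id60) recv 81: fwd
Round 5: pos2(id81) recv 81: ELECTED

Answer: 60,69,81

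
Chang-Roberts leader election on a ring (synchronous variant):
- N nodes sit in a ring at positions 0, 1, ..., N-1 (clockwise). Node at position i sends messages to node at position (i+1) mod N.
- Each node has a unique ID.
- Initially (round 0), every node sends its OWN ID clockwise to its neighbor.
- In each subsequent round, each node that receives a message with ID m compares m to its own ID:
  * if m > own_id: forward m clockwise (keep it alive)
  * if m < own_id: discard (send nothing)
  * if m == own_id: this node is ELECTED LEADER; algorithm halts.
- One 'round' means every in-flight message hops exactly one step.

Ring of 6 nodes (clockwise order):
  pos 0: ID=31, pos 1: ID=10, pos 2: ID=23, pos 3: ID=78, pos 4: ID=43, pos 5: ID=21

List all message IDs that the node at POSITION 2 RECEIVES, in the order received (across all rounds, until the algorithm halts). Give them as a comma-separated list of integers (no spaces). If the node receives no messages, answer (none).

Round 1: pos1(id10) recv 31: fwd; pos2(id23) recv 10: drop; pos3(id78) recv 23: drop; pos4(id43) recv 78: fwd; pos5(id21) recv 43: fwd; pos0(id31) recv 21: drop
Round 2: pos2(id23) recv 31: fwd; pos5(id21) recv 78: fwd; pos0(id31) recv 43: fwd
Round 3: pos3(id78) recv 31: drop; pos0(id31) recv 78: fwd; pos1(id10) recv 43: fwd
Round 4: pos1(id10) recv 78: fwd; pos2(id23) recv 43: fwd
Round 5: pos2(id23) recv 78: fwd; pos3(id78) recv 43: drop
Round 6: pos3(id78) recv 78: ELECTED

Answer: 10,31,43,78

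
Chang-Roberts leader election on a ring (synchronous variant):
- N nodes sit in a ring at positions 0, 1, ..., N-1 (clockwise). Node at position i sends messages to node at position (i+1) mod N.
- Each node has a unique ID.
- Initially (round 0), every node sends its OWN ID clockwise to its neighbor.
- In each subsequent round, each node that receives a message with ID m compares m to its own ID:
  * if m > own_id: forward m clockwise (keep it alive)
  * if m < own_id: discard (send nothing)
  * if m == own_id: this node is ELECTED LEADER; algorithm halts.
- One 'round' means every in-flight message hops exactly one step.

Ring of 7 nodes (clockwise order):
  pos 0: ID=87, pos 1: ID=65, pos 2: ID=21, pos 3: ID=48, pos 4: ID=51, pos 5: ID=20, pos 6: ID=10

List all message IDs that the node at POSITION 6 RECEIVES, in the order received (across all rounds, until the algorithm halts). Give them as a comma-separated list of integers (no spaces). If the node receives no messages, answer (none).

Answer: 20,51,65,87

Derivation:
Round 1: pos1(id65) recv 87: fwd; pos2(id21) recv 65: fwd; pos3(id48) recv 21: drop; pos4(id51) recv 48: drop; pos5(id20) recv 51: fwd; pos6(id10) recv 20: fwd; pos0(id87) recv 10: drop
Round 2: pos2(id21) recv 87: fwd; pos3(id48) recv 65: fwd; pos6(id10) recv 51: fwd; pos0(id87) recv 20: drop
Round 3: pos3(id48) recv 87: fwd; pos4(id51) recv 65: fwd; pos0(id87) recv 51: drop
Round 4: pos4(id51) recv 87: fwd; pos5(id20) recv 65: fwd
Round 5: pos5(id20) recv 87: fwd; pos6(id10) recv 65: fwd
Round 6: pos6(id10) recv 87: fwd; pos0(id87) recv 65: drop
Round 7: pos0(id87) recv 87: ELECTED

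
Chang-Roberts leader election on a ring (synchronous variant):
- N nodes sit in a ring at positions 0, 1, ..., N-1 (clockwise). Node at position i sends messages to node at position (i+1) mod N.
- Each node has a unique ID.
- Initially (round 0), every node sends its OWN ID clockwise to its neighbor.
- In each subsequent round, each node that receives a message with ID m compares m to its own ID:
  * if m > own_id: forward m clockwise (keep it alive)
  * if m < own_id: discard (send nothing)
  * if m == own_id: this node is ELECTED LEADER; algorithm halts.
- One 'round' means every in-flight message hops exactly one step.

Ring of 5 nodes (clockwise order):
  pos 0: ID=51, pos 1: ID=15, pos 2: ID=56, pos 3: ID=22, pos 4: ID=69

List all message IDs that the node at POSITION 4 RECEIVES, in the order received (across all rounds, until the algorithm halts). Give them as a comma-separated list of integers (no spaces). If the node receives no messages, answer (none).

Answer: 22,56,69

Derivation:
Round 1: pos1(id15) recv 51: fwd; pos2(id56) recv 15: drop; pos3(id22) recv 56: fwd; pos4(id69) recv 22: drop; pos0(id51) recv 69: fwd
Round 2: pos2(id56) recv 51: drop; pos4(id69) recv 56: drop; pos1(id15) recv 69: fwd
Round 3: pos2(id56) recv 69: fwd
Round 4: pos3(id22) recv 69: fwd
Round 5: pos4(id69) recv 69: ELECTED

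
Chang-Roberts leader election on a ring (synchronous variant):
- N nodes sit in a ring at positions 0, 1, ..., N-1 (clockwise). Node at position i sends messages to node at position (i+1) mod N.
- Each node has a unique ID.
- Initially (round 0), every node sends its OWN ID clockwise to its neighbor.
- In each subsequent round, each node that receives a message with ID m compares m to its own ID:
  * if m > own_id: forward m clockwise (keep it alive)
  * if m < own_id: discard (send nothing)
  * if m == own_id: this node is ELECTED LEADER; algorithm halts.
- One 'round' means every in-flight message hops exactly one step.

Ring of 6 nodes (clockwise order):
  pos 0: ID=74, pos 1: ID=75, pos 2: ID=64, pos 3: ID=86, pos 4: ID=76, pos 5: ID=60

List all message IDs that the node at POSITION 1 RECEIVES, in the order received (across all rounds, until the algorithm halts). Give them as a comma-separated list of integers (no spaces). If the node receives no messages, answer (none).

Answer: 74,76,86

Derivation:
Round 1: pos1(id75) recv 74: drop; pos2(id64) recv 75: fwd; pos3(id86) recv 64: drop; pos4(id76) recv 86: fwd; pos5(id60) recv 76: fwd; pos0(id74) recv 60: drop
Round 2: pos3(id86) recv 75: drop; pos5(id60) recv 86: fwd; pos0(id74) recv 76: fwd
Round 3: pos0(id74) recv 86: fwd; pos1(id75) recv 76: fwd
Round 4: pos1(id75) recv 86: fwd; pos2(id64) recv 76: fwd
Round 5: pos2(id64) recv 86: fwd; pos3(id86) recv 76: drop
Round 6: pos3(id86) recv 86: ELECTED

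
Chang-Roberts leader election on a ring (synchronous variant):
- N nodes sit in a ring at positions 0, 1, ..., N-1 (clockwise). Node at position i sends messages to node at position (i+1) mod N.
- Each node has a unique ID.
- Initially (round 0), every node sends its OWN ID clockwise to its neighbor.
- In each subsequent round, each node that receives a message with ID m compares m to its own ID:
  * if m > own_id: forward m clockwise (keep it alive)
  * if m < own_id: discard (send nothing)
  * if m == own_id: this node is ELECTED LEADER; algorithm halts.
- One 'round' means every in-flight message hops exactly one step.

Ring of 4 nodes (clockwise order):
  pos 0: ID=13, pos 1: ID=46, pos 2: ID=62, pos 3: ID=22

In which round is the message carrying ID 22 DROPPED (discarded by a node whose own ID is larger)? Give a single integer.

Answer: 2

Derivation:
Round 1: pos1(id46) recv 13: drop; pos2(id62) recv 46: drop; pos3(id22) recv 62: fwd; pos0(id13) recv 22: fwd
Round 2: pos0(id13) recv 62: fwd; pos1(id46) recv 22: drop
Round 3: pos1(id46) recv 62: fwd
Round 4: pos2(id62) recv 62: ELECTED
Message ID 22 originates at pos 3; dropped at pos 1 in round 2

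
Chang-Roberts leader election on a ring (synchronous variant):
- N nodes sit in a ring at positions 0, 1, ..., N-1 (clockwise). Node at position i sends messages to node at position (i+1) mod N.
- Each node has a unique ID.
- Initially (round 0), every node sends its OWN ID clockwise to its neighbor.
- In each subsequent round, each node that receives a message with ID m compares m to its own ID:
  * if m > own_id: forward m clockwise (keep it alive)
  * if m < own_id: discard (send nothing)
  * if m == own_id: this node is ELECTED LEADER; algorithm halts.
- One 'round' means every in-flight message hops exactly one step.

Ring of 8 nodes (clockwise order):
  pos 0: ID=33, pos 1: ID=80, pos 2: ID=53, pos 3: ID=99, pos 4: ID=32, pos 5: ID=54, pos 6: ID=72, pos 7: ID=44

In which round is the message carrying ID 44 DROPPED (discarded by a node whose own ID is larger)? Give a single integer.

Round 1: pos1(id80) recv 33: drop; pos2(id53) recv 80: fwd; pos3(id99) recv 53: drop; pos4(id32) recv 99: fwd; pos5(id54) recv 32: drop; pos6(id72) recv 54: drop; pos7(id44) recv 72: fwd; pos0(id33) recv 44: fwd
Round 2: pos3(id99) recv 80: drop; pos5(id54) recv 99: fwd; pos0(id33) recv 72: fwd; pos1(id80) recv 44: drop
Round 3: pos6(id72) recv 99: fwd; pos1(id80) recv 72: drop
Round 4: pos7(id44) recv 99: fwd
Round 5: pos0(id33) recv 99: fwd
Round 6: pos1(id80) recv 99: fwd
Round 7: pos2(id53) recv 99: fwd
Round 8: pos3(id99) recv 99: ELECTED
Message ID 44 originates at pos 7; dropped at pos 1 in round 2

Answer: 2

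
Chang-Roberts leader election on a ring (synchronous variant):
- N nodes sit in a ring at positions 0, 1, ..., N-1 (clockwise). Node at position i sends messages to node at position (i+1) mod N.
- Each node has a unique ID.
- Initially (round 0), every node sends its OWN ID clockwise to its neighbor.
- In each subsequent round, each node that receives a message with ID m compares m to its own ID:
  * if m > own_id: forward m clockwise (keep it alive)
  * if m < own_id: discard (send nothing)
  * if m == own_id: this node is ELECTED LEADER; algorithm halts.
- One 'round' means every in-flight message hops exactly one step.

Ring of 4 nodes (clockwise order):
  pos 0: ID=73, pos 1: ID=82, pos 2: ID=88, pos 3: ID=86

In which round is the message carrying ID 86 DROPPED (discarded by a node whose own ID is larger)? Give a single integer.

Round 1: pos1(id82) recv 73: drop; pos2(id88) recv 82: drop; pos3(id86) recv 88: fwd; pos0(id73) recv 86: fwd
Round 2: pos0(id73) recv 88: fwd; pos1(id82) recv 86: fwd
Round 3: pos1(id82) recv 88: fwd; pos2(id88) recv 86: drop
Round 4: pos2(id88) recv 88: ELECTED
Message ID 86 originates at pos 3; dropped at pos 2 in round 3

Answer: 3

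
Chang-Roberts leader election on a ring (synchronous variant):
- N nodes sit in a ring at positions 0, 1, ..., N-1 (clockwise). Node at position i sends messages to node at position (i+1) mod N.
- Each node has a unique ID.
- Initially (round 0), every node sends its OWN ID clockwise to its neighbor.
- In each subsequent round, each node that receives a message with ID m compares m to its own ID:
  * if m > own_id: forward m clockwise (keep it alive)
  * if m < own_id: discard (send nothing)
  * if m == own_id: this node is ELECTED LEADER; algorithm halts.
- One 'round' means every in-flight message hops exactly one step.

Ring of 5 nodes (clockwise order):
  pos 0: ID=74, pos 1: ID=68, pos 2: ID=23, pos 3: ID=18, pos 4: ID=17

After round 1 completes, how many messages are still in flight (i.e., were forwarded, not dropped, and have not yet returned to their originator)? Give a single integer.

Round 1: pos1(id68) recv 74: fwd; pos2(id23) recv 68: fwd; pos3(id18) recv 23: fwd; pos4(id17) recv 18: fwd; pos0(id74) recv 17: drop
After round 1: 4 messages still in flight

Answer: 4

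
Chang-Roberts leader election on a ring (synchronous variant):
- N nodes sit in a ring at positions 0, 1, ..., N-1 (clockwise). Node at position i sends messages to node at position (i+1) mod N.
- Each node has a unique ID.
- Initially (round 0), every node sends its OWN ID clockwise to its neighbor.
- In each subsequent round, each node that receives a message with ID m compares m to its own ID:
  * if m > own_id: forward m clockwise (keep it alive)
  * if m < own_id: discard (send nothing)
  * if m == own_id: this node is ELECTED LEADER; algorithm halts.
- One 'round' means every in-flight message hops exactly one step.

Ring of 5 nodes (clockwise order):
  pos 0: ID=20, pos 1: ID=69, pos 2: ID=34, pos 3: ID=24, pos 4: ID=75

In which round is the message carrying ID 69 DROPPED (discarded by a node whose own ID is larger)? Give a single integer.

Answer: 3

Derivation:
Round 1: pos1(id69) recv 20: drop; pos2(id34) recv 69: fwd; pos3(id24) recv 34: fwd; pos4(id75) recv 24: drop; pos0(id20) recv 75: fwd
Round 2: pos3(id24) recv 69: fwd; pos4(id75) recv 34: drop; pos1(id69) recv 75: fwd
Round 3: pos4(id75) recv 69: drop; pos2(id34) recv 75: fwd
Round 4: pos3(id24) recv 75: fwd
Round 5: pos4(id75) recv 75: ELECTED
Message ID 69 originates at pos 1; dropped at pos 4 in round 3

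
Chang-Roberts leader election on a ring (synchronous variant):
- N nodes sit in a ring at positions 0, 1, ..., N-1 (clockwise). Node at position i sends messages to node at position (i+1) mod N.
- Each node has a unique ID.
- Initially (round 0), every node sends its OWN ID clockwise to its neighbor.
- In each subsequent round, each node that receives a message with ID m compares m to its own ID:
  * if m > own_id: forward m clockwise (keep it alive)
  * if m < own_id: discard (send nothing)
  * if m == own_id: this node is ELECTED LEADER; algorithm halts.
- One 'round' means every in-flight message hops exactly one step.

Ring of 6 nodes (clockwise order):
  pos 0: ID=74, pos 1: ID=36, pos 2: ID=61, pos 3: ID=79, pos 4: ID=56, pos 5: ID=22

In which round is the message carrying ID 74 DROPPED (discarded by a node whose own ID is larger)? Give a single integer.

Round 1: pos1(id36) recv 74: fwd; pos2(id61) recv 36: drop; pos3(id79) recv 61: drop; pos4(id56) recv 79: fwd; pos5(id22) recv 56: fwd; pos0(id74) recv 22: drop
Round 2: pos2(id61) recv 74: fwd; pos5(id22) recv 79: fwd; pos0(id74) recv 56: drop
Round 3: pos3(id79) recv 74: drop; pos0(id74) recv 79: fwd
Round 4: pos1(id36) recv 79: fwd
Round 5: pos2(id61) recv 79: fwd
Round 6: pos3(id79) recv 79: ELECTED
Message ID 74 originates at pos 0; dropped at pos 3 in round 3

Answer: 3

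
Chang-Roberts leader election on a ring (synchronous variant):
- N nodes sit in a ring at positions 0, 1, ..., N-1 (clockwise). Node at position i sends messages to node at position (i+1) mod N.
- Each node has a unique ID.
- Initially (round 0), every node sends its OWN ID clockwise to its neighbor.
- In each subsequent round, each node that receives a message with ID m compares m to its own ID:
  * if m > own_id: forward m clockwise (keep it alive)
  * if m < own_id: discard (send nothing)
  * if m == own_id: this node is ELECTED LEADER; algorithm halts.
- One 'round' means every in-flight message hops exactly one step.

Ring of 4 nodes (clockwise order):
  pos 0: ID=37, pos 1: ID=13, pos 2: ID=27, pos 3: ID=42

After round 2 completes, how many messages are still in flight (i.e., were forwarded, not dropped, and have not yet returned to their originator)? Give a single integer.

Round 1: pos1(id13) recv 37: fwd; pos2(id27) recv 13: drop; pos3(id42) recv 27: drop; pos0(id37) recv 42: fwd
Round 2: pos2(id27) recv 37: fwd; pos1(id13) recv 42: fwd
After round 2: 2 messages still in flight

Answer: 2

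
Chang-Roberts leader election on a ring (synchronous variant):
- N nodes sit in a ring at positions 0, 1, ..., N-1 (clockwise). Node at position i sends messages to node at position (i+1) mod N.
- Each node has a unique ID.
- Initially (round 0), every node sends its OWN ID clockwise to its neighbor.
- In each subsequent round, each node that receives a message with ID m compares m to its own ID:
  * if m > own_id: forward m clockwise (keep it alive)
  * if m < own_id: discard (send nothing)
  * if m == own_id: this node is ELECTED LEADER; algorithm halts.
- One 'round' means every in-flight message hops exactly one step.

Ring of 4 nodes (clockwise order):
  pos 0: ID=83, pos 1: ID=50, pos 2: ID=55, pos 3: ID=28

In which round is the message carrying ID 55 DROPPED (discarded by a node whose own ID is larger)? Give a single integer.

Answer: 2

Derivation:
Round 1: pos1(id50) recv 83: fwd; pos2(id55) recv 50: drop; pos3(id28) recv 55: fwd; pos0(id83) recv 28: drop
Round 2: pos2(id55) recv 83: fwd; pos0(id83) recv 55: drop
Round 3: pos3(id28) recv 83: fwd
Round 4: pos0(id83) recv 83: ELECTED
Message ID 55 originates at pos 2; dropped at pos 0 in round 2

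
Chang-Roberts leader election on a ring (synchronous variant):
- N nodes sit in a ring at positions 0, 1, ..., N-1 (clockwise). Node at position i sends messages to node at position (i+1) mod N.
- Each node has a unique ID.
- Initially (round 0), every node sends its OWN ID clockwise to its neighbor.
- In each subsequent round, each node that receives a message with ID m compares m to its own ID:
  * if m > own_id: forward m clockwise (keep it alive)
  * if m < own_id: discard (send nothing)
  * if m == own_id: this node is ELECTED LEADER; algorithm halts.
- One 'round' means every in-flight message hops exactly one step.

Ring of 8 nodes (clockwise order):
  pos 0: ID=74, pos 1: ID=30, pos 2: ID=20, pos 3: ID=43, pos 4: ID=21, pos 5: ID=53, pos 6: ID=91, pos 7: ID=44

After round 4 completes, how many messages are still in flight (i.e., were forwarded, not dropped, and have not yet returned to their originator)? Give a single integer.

Round 1: pos1(id30) recv 74: fwd; pos2(id20) recv 30: fwd; pos3(id43) recv 20: drop; pos4(id21) recv 43: fwd; pos5(id53) recv 21: drop; pos6(id91) recv 53: drop; pos7(id44) recv 91: fwd; pos0(id74) recv 44: drop
Round 2: pos2(id20) recv 74: fwd; pos3(id43) recv 30: drop; pos5(id53) recv 43: drop; pos0(id74) recv 91: fwd
Round 3: pos3(id43) recv 74: fwd; pos1(id30) recv 91: fwd
Round 4: pos4(id21) recv 74: fwd; pos2(id20) recv 91: fwd
After round 4: 2 messages still in flight

Answer: 2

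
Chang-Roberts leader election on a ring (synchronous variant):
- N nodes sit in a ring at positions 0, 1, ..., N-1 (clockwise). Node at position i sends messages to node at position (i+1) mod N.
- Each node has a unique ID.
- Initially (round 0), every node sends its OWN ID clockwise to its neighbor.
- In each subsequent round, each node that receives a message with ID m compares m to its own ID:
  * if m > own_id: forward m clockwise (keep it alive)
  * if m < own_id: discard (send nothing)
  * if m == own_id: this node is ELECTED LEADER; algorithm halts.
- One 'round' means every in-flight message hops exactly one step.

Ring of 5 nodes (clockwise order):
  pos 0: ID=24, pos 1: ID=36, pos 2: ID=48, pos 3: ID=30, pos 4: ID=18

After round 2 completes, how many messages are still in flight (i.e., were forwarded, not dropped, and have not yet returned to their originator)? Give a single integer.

Round 1: pos1(id36) recv 24: drop; pos2(id48) recv 36: drop; pos3(id30) recv 48: fwd; pos4(id18) recv 30: fwd; pos0(id24) recv 18: drop
Round 2: pos4(id18) recv 48: fwd; pos0(id24) recv 30: fwd
After round 2: 2 messages still in flight

Answer: 2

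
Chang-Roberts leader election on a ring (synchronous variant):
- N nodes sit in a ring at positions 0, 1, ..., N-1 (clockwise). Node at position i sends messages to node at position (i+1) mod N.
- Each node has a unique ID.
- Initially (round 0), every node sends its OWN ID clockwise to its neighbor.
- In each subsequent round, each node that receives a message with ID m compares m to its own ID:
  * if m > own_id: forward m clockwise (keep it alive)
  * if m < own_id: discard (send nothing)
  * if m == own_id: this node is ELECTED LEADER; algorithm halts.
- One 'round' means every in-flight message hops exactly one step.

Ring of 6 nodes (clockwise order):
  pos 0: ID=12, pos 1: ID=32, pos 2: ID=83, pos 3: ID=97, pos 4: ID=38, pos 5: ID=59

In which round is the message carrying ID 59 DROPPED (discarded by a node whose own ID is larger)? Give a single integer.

Round 1: pos1(id32) recv 12: drop; pos2(id83) recv 32: drop; pos3(id97) recv 83: drop; pos4(id38) recv 97: fwd; pos5(id59) recv 38: drop; pos0(id12) recv 59: fwd
Round 2: pos5(id59) recv 97: fwd; pos1(id32) recv 59: fwd
Round 3: pos0(id12) recv 97: fwd; pos2(id83) recv 59: drop
Round 4: pos1(id32) recv 97: fwd
Round 5: pos2(id83) recv 97: fwd
Round 6: pos3(id97) recv 97: ELECTED
Message ID 59 originates at pos 5; dropped at pos 2 in round 3

Answer: 3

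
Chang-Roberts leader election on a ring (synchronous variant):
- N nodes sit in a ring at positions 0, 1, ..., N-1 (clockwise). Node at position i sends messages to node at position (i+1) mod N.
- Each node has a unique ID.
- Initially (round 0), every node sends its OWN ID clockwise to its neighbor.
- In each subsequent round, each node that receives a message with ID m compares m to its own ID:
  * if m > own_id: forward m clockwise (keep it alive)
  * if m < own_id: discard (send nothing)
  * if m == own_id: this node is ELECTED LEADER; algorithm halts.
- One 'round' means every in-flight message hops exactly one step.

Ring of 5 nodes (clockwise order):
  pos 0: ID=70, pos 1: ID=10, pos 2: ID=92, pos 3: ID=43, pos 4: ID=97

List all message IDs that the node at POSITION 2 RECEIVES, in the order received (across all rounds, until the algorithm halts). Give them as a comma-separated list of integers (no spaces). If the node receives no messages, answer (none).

Round 1: pos1(id10) recv 70: fwd; pos2(id92) recv 10: drop; pos3(id43) recv 92: fwd; pos4(id97) recv 43: drop; pos0(id70) recv 97: fwd
Round 2: pos2(id92) recv 70: drop; pos4(id97) recv 92: drop; pos1(id10) recv 97: fwd
Round 3: pos2(id92) recv 97: fwd
Round 4: pos3(id43) recv 97: fwd
Round 5: pos4(id97) recv 97: ELECTED

Answer: 10,70,97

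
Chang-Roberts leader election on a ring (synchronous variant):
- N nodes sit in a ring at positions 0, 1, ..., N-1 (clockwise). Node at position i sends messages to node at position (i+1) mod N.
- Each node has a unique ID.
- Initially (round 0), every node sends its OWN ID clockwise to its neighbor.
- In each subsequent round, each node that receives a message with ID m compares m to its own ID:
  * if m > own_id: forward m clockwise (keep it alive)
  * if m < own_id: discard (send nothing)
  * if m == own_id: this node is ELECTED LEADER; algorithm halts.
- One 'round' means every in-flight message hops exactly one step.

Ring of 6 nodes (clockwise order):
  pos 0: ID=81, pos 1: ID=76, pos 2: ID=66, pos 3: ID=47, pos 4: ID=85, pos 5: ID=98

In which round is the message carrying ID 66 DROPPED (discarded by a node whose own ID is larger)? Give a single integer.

Answer: 2

Derivation:
Round 1: pos1(id76) recv 81: fwd; pos2(id66) recv 76: fwd; pos3(id47) recv 66: fwd; pos4(id85) recv 47: drop; pos5(id98) recv 85: drop; pos0(id81) recv 98: fwd
Round 2: pos2(id66) recv 81: fwd; pos3(id47) recv 76: fwd; pos4(id85) recv 66: drop; pos1(id76) recv 98: fwd
Round 3: pos3(id47) recv 81: fwd; pos4(id85) recv 76: drop; pos2(id66) recv 98: fwd
Round 4: pos4(id85) recv 81: drop; pos3(id47) recv 98: fwd
Round 5: pos4(id85) recv 98: fwd
Round 6: pos5(id98) recv 98: ELECTED
Message ID 66 originates at pos 2; dropped at pos 4 in round 2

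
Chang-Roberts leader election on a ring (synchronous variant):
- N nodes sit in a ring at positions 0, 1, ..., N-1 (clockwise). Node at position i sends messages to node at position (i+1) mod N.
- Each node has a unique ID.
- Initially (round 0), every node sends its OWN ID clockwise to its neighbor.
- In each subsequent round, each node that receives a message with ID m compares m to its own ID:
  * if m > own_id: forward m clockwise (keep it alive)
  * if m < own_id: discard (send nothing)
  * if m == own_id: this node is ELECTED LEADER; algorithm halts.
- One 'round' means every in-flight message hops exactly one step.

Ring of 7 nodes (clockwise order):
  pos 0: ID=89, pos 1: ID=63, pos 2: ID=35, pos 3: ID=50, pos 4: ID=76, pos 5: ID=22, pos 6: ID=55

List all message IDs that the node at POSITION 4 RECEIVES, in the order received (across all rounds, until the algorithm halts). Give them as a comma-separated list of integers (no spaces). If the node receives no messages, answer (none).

Answer: 50,63,89

Derivation:
Round 1: pos1(id63) recv 89: fwd; pos2(id35) recv 63: fwd; pos3(id50) recv 35: drop; pos4(id76) recv 50: drop; pos5(id22) recv 76: fwd; pos6(id55) recv 22: drop; pos0(id89) recv 55: drop
Round 2: pos2(id35) recv 89: fwd; pos3(id50) recv 63: fwd; pos6(id55) recv 76: fwd
Round 3: pos3(id50) recv 89: fwd; pos4(id76) recv 63: drop; pos0(id89) recv 76: drop
Round 4: pos4(id76) recv 89: fwd
Round 5: pos5(id22) recv 89: fwd
Round 6: pos6(id55) recv 89: fwd
Round 7: pos0(id89) recv 89: ELECTED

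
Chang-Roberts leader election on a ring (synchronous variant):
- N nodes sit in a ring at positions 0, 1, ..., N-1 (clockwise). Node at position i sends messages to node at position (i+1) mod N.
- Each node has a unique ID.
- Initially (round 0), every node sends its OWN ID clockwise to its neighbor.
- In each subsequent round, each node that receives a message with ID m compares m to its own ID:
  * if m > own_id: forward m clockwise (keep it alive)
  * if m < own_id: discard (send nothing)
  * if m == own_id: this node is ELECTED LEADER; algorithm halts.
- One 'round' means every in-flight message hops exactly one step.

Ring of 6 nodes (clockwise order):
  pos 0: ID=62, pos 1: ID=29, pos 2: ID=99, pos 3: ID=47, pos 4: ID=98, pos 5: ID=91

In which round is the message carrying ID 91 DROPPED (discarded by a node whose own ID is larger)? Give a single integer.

Answer: 3

Derivation:
Round 1: pos1(id29) recv 62: fwd; pos2(id99) recv 29: drop; pos3(id47) recv 99: fwd; pos4(id98) recv 47: drop; pos5(id91) recv 98: fwd; pos0(id62) recv 91: fwd
Round 2: pos2(id99) recv 62: drop; pos4(id98) recv 99: fwd; pos0(id62) recv 98: fwd; pos1(id29) recv 91: fwd
Round 3: pos5(id91) recv 99: fwd; pos1(id29) recv 98: fwd; pos2(id99) recv 91: drop
Round 4: pos0(id62) recv 99: fwd; pos2(id99) recv 98: drop
Round 5: pos1(id29) recv 99: fwd
Round 6: pos2(id99) recv 99: ELECTED
Message ID 91 originates at pos 5; dropped at pos 2 in round 3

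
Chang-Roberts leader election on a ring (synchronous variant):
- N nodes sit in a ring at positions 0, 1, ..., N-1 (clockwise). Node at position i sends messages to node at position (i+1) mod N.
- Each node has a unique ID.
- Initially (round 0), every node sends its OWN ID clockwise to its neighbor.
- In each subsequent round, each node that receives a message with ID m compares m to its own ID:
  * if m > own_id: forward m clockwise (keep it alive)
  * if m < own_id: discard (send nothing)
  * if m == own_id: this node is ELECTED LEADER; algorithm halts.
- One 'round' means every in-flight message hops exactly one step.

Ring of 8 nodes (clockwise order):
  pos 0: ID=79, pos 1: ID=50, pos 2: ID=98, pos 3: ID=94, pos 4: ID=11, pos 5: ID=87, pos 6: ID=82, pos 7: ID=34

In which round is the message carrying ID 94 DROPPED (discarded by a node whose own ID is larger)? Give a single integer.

Round 1: pos1(id50) recv 79: fwd; pos2(id98) recv 50: drop; pos3(id94) recv 98: fwd; pos4(id11) recv 94: fwd; pos5(id87) recv 11: drop; pos6(id82) recv 87: fwd; pos7(id34) recv 82: fwd; pos0(id79) recv 34: drop
Round 2: pos2(id98) recv 79: drop; pos4(id11) recv 98: fwd; pos5(id87) recv 94: fwd; pos7(id34) recv 87: fwd; pos0(id79) recv 82: fwd
Round 3: pos5(id87) recv 98: fwd; pos6(id82) recv 94: fwd; pos0(id79) recv 87: fwd; pos1(id50) recv 82: fwd
Round 4: pos6(id82) recv 98: fwd; pos7(id34) recv 94: fwd; pos1(id50) recv 87: fwd; pos2(id98) recv 82: drop
Round 5: pos7(id34) recv 98: fwd; pos0(id79) recv 94: fwd; pos2(id98) recv 87: drop
Round 6: pos0(id79) recv 98: fwd; pos1(id50) recv 94: fwd
Round 7: pos1(id50) recv 98: fwd; pos2(id98) recv 94: drop
Round 8: pos2(id98) recv 98: ELECTED
Message ID 94 originates at pos 3; dropped at pos 2 in round 7

Answer: 7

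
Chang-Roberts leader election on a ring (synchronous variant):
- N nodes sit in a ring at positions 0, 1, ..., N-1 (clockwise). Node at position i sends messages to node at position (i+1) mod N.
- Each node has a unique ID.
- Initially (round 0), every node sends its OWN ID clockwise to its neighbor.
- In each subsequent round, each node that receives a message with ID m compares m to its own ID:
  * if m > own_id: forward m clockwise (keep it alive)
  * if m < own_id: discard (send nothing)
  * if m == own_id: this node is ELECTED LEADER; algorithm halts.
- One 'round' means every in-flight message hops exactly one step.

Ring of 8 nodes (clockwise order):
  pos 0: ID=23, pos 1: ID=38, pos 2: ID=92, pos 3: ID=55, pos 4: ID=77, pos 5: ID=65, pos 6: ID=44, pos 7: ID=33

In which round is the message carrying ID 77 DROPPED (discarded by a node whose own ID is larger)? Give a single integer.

Answer: 6

Derivation:
Round 1: pos1(id38) recv 23: drop; pos2(id92) recv 38: drop; pos3(id55) recv 92: fwd; pos4(id77) recv 55: drop; pos5(id65) recv 77: fwd; pos6(id44) recv 65: fwd; pos7(id33) recv 44: fwd; pos0(id23) recv 33: fwd
Round 2: pos4(id77) recv 92: fwd; pos6(id44) recv 77: fwd; pos7(id33) recv 65: fwd; pos0(id23) recv 44: fwd; pos1(id38) recv 33: drop
Round 3: pos5(id65) recv 92: fwd; pos7(id33) recv 77: fwd; pos0(id23) recv 65: fwd; pos1(id38) recv 44: fwd
Round 4: pos6(id44) recv 92: fwd; pos0(id23) recv 77: fwd; pos1(id38) recv 65: fwd; pos2(id92) recv 44: drop
Round 5: pos7(id33) recv 92: fwd; pos1(id38) recv 77: fwd; pos2(id92) recv 65: drop
Round 6: pos0(id23) recv 92: fwd; pos2(id92) recv 77: drop
Round 7: pos1(id38) recv 92: fwd
Round 8: pos2(id92) recv 92: ELECTED
Message ID 77 originates at pos 4; dropped at pos 2 in round 6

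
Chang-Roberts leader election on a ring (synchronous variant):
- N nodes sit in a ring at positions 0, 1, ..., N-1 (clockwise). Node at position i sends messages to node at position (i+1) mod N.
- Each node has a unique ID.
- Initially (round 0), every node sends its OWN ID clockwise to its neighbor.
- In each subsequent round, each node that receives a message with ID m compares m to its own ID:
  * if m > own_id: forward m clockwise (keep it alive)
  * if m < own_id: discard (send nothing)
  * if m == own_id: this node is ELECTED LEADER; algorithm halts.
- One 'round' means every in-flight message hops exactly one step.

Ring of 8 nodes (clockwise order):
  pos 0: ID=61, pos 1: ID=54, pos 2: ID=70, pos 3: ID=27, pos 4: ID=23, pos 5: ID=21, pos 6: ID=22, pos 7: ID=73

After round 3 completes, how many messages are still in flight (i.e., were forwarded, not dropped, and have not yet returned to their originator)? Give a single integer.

Answer: 3

Derivation:
Round 1: pos1(id54) recv 61: fwd; pos2(id70) recv 54: drop; pos3(id27) recv 70: fwd; pos4(id23) recv 27: fwd; pos5(id21) recv 23: fwd; pos6(id22) recv 21: drop; pos7(id73) recv 22: drop; pos0(id61) recv 73: fwd
Round 2: pos2(id70) recv 61: drop; pos4(id23) recv 70: fwd; pos5(id21) recv 27: fwd; pos6(id22) recv 23: fwd; pos1(id54) recv 73: fwd
Round 3: pos5(id21) recv 70: fwd; pos6(id22) recv 27: fwd; pos7(id73) recv 23: drop; pos2(id70) recv 73: fwd
After round 3: 3 messages still in flight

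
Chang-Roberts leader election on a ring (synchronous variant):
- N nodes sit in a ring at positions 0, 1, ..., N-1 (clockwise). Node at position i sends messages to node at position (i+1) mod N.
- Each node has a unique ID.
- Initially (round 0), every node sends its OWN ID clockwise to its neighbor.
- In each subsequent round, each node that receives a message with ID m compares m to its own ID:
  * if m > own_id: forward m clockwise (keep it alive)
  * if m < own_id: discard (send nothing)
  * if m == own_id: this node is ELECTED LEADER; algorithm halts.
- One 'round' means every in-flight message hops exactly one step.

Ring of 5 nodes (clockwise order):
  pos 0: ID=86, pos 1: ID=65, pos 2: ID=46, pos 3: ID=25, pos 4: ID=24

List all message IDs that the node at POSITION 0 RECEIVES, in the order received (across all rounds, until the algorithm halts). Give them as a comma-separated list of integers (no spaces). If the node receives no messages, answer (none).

Answer: 24,25,46,65,86

Derivation:
Round 1: pos1(id65) recv 86: fwd; pos2(id46) recv 65: fwd; pos3(id25) recv 46: fwd; pos4(id24) recv 25: fwd; pos0(id86) recv 24: drop
Round 2: pos2(id46) recv 86: fwd; pos3(id25) recv 65: fwd; pos4(id24) recv 46: fwd; pos0(id86) recv 25: drop
Round 3: pos3(id25) recv 86: fwd; pos4(id24) recv 65: fwd; pos0(id86) recv 46: drop
Round 4: pos4(id24) recv 86: fwd; pos0(id86) recv 65: drop
Round 5: pos0(id86) recv 86: ELECTED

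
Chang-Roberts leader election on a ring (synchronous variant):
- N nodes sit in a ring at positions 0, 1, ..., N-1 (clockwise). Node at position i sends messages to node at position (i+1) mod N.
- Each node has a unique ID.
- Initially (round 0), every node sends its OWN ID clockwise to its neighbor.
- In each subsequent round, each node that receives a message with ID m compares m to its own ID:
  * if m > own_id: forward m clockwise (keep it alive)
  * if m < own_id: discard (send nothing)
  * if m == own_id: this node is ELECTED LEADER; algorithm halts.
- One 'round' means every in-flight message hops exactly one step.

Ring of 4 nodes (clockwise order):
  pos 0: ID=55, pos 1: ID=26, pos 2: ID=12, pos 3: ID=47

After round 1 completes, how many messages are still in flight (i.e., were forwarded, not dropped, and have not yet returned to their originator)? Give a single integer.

Answer: 2

Derivation:
Round 1: pos1(id26) recv 55: fwd; pos2(id12) recv 26: fwd; pos3(id47) recv 12: drop; pos0(id55) recv 47: drop
After round 1: 2 messages still in flight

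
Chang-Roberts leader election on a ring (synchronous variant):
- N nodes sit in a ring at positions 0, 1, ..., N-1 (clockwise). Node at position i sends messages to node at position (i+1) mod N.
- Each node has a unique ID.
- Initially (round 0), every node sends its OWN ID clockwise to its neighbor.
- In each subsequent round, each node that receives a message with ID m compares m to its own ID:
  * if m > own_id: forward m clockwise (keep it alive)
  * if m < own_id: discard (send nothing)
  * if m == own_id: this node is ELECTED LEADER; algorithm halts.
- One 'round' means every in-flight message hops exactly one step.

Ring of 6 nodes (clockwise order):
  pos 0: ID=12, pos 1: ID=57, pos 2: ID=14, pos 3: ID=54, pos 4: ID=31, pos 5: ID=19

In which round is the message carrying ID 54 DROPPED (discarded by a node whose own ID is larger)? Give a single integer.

Answer: 4

Derivation:
Round 1: pos1(id57) recv 12: drop; pos2(id14) recv 57: fwd; pos3(id54) recv 14: drop; pos4(id31) recv 54: fwd; pos5(id19) recv 31: fwd; pos0(id12) recv 19: fwd
Round 2: pos3(id54) recv 57: fwd; pos5(id19) recv 54: fwd; pos0(id12) recv 31: fwd; pos1(id57) recv 19: drop
Round 3: pos4(id31) recv 57: fwd; pos0(id12) recv 54: fwd; pos1(id57) recv 31: drop
Round 4: pos5(id19) recv 57: fwd; pos1(id57) recv 54: drop
Round 5: pos0(id12) recv 57: fwd
Round 6: pos1(id57) recv 57: ELECTED
Message ID 54 originates at pos 3; dropped at pos 1 in round 4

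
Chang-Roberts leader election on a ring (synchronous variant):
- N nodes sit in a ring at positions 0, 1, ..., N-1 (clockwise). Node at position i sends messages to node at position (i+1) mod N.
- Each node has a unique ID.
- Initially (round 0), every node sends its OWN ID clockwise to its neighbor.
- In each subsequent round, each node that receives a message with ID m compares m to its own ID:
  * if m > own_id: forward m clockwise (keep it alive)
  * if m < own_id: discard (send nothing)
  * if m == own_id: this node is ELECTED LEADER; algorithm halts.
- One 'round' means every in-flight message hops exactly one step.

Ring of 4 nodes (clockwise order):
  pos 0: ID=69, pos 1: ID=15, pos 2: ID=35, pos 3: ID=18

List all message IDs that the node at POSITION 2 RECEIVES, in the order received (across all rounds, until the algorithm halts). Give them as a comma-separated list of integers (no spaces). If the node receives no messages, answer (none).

Answer: 15,69

Derivation:
Round 1: pos1(id15) recv 69: fwd; pos2(id35) recv 15: drop; pos3(id18) recv 35: fwd; pos0(id69) recv 18: drop
Round 2: pos2(id35) recv 69: fwd; pos0(id69) recv 35: drop
Round 3: pos3(id18) recv 69: fwd
Round 4: pos0(id69) recv 69: ELECTED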